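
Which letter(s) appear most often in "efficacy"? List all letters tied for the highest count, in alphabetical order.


Word: "efficacy"
Letter counts:
  'a': 1
  'c': 2
  'e': 1
  'f': 2
  'i': 1
  'y': 1
Maximum count = 2
Most frequent = 'c', 'f' (2 times each)


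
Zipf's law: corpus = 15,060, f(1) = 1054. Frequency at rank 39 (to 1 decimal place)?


Zipf's law: f(r) = f(1) / r
f(1) = 1054
f(39) = 1054 / 39
= 27.0 occurrences


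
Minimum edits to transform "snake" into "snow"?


Word 1: "snake" (length 5)
Word 2: "snow" (length 4)
One optimal edit sequence (insert/delete/substitute each cost 1):
  1. keep 's'
  2. keep 'n'
  3. delete 'a'  (+1)
  4. substitute 'k' -> 'o'  (+1)
  5. substitute 'e' -> 'w'  (+1)
Total edit operations: 3
Edit distance = 3


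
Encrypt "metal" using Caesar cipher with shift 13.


Word: "metal"
Shift: 13
Each letter → (letter + shift) mod 26:
  'm' (12) + 13 = 25 → 'z'
  'e' (4) + 13 = 17 → 'r'
  't' (19) + 13 = 6 → 'g'
  'a' (0) + 13 = 13 → 'n'
  'l' (11) + 13 = 24 → 'y'
Result = "zrgny"


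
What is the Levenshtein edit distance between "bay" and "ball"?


Word 1: "bay" (length 3)
Word 2: "ball" (length 4)
One optimal edit sequence (insert/delete/substitute each cost 1):
  1. keep 'b'
  2. keep 'a'
  3. insert 'l'  (+1)
  4. substitute 'y' -> 'l'  (+1)
Total edit operations: 2
Edit distance = 2


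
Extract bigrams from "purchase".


Word: "purchase" (length 8)
Number of bigrams = 8 - 2 + 1 = 7
  Position 0: "pu"
  Position 1: "ur"
  Position 2: "rc"
  Position 3: "ch"
  Position 4: "ha"
  Position 5: "as"
  Position 6: "se"
Bigrams = "pu", "ur", "rc", "ch", "ha", "as", "se"


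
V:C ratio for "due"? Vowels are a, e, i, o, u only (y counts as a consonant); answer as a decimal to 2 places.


Word: "due"
Vowels (a,e,i,o,u): 2
Consonants: 1
Ratio = 2/1
= 2.00


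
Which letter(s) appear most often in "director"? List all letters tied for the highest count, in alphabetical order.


Word: "director"
Letter counts:
  'c': 1
  'd': 1
  'e': 1
  'i': 1
  'o': 1
  'r': 2
  't': 1
Maximum count = 2
Most frequent = 'r' (2 times each)


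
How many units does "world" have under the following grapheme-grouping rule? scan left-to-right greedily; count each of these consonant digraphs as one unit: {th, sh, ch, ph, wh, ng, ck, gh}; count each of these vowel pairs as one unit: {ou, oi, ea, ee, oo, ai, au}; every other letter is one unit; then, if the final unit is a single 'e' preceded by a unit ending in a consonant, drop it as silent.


Word: "world" (5 letters)
Left-to-right scan:
  1. 'w' (letter)
  2. 'o' (letter)
  3. 'r' (letter)
  4. 'l' (letter)
  5. 'd' (letter)
Units from scan: 5
Sound units = 5 units


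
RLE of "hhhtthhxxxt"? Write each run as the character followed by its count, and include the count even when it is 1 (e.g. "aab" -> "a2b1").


String: "hhhtthhxxxt"
Scanning for consecutive runs:
  'h' x 3
  't' x 2
  'h' x 2
  'x' x 3
  't' x 1
RLE = "h3t2h2x3t1"


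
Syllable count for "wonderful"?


Word: "wonderful"
Syllable breakdown: won | der | ful
Counting: 3 parts
= 3 syllables


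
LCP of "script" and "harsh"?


Word 1: "script"
Word 2: "harsh"
Comparing from start:
  Pos 0: 's' != 'h' (stop)
LCP = "" (length 0)


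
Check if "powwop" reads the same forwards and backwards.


Word: "powwop"
Reversed: "powwop"
Forward == Backward? powwop == powwop
Palindrome = Yes


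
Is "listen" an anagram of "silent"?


Word 1: "silent" → sorted: eilnst
Word 2: "listen" → sorted: eilnst
Same letters? eilnst == eilnst
Anagram = Yes


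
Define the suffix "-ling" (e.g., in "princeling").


Suffix: -ling
As in: princeling -> prince + -ling
Meaning = small / young


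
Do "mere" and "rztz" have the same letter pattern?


Pattern of "mere": [0, 1, 2, 1]
Pattern of "rztz": [0, 1, 2, 1]
Patterns match
Same pattern = Yes


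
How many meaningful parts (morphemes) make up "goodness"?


Word: "goodness"
Morphemes: good + -ness
Each morpheme carries meaning
= 2 morphemes


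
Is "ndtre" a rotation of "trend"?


Word: "trend", Candidate: "ndtre"
Method: check if candidate is substring of word+word
"trendtrend" contains "ndtre"? Yes
Is rotation = Yes


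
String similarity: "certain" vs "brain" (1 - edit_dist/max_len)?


Word 1: "certain" (length 7)
Word 2: "brain" (length 5)
One optimal edit sequence:
  1. delete 'c'  (+1)
  2. substitute 'e' -> 'b'  (+1)
  3. keep 'r'
  4. delete 't'  (+1)
  5. keep 'a'
  6. keep 'i'
  7. keep 'n'
Edit distance = 3
Max length = max(7, 5) = 7
Similarity = 1 - 3/7
= 0.5714


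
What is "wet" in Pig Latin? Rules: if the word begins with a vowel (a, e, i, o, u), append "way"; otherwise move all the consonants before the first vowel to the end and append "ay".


Word: "wet"
Starts with consonant(s) → move to end, add 'ay'
Consonant cluster: "w"
Pig Latin = "etway"


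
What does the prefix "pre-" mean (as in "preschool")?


Prefix: pre-
Example: preschool = pre- + school
Meaning = before


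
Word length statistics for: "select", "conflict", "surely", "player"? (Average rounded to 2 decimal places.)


Lengths: "select"=6, "conflict"=8, "surely"=6, "player"=6
Sum = 26, Count = 4
Average = 26/4 = 6.50
= avg=6.50, min=6, max=8


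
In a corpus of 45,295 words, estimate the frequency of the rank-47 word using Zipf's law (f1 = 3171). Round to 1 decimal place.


Zipf's law: f(r) = f(1) / r
f(1) = 3171
f(47) = 3171 / 47
= 67.5 occurrences


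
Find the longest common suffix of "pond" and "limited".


Word 1: "pond"
Word 2: "limited"
Comparing from end:
  Pos -1: 'd' == 'd'
  Pos -2: 'n' != 'e' (stop)
LCS = "d" (length 1)


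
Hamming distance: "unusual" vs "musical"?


Comparing character by character (same length = 7):
  Pos 0: 'u' vs 'm' !=
  Pos 1: 'n' vs 'u' !=
  Pos 2: 'u' vs 's' !=
  Pos 3: 's' vs 'i' !=
  Pos 4: 'u' vs 'c' !=
  Pos 5: 'a' vs 'a' =
  Pos 6: 'l' vs 'l' =
Hamming distance = 5


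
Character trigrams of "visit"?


Word: "visit" (length 5)
Number of trigrams = 5 - 3 + 1 = 3
  Position 0: "vis"
  Position 1: "isi"
  Position 2: "sit"
Trigrams = "vis", "isi", "sit"


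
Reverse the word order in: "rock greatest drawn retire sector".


Original: "rock greatest drawn retire sector"
Words (1..n): rock | greatest | drawn | retire | sector
Reversed (n..1): sector | retire | drawn | greatest | rock
Result = "sector retire drawn greatest rock"


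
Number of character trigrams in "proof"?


Word: "proof" (length 5)
Number of 3-grams = length - 3 + 1 = 5 - 3 + 1
= 3


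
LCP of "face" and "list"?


Word 1: "face"
Word 2: "list"
Comparing from start:
  Pos 0: 'f' != 'l' (stop)
LCP = "" (length 0)


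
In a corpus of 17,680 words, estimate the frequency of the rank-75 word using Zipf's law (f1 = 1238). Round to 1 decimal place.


Zipf's law: f(r) = f(1) / r
f(1) = 1238
f(75) = 1238 / 75
= 16.5 occurrences


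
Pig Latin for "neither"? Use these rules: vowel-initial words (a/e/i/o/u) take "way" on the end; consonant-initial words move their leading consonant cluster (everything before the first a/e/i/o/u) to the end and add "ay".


Word: "neither"
Starts with consonant(s) → move to end, add 'ay'
Consonant cluster: "n"
Pig Latin = "eithernay"


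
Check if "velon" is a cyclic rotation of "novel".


Word: "novel", Candidate: "velon"
Method: check if candidate is substring of word+word
"novelnovel" contains "velon"? No
Is rotation = No


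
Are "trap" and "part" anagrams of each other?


Word 1: "trap" → sorted: aprt
Word 2: "part" → sorted: aprt
Same letters? aprt == aprt
Anagram = Yes


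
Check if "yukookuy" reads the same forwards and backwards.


Word: "yukookuy"
Reversed: "yukookuy"
Forward == Backward? yukookuy == yukookuy
Palindrome = Yes


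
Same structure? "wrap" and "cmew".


Pattern of "wrap": [0, 1, 2, 3]
Pattern of "cmew": [0, 1, 2, 3]
Patterns match
Same pattern = Yes


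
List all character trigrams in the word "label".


Word: "label" (length 5)
Number of trigrams = 5 - 3 + 1 = 3
  Position 0: "lab"
  Position 1: "abe"
  Position 2: "bel"
Trigrams = "lab", "abe", "bel"


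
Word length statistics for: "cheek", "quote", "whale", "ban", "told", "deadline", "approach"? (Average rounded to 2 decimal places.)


Lengths: "cheek"=5, "quote"=5, "whale"=5, "ban"=3, "told"=4, "deadline"=8, "approach"=8
Sum = 38, Count = 7
Average = 38/7 = 5.43
= avg=5.43, min=3, max=8


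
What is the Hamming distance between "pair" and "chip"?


Comparing character by character (same length = 4):
  Pos 0: 'p' vs 'c' !=
  Pos 1: 'a' vs 'h' !=
  Pos 2: 'i' vs 'i' =
  Pos 3: 'r' vs 'p' !=
Hamming distance = 3


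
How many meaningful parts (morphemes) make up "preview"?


Word: "preview"
Morphemes: pre- | view
Each morpheme carries meaning
= 2 morphemes


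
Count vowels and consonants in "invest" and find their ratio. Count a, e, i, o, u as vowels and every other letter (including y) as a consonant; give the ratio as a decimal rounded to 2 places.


Word: "invest"
Vowels (a,e,i,o,u): 2
Consonants: 4
Ratio = 2/4
= 0.50


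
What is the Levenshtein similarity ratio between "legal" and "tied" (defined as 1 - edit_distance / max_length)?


Word 1: "legal" (length 5)
Word 2: "tied" (length 4)
One optimal edit sequence:
  1. delete 'l'  (+1)
  2. substitute 'e' -> 't'  (+1)
  3. substitute 'g' -> 'i'  (+1)
  4. substitute 'a' -> 'e'  (+1)
  5. substitute 'l' -> 'd'  (+1)
Edit distance = 5
Max length = max(5, 4) = 5
Similarity = 1 - 5/5
= 0.0000


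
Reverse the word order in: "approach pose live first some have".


Original: "approach pose live first some have"
Words (1..n): approach | pose | live | first | some | have
Reversed (n..1): have | some | first | live | pose | approach
Result = "have some first live pose approach"


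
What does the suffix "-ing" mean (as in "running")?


Suffix: -ing
As in: running -> run + -ing, with a spelling change
Meaning = present participle


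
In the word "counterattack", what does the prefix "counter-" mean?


Prefix: counter-
As in: counterattack -> counter- + attack
Meaning = against / opposite


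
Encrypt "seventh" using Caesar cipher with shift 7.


Word: "seventh"
Shift: 7
Each letter → (letter + shift) mod 26:
  's' (18) + 7 = 25 → 'z'
  'e' (4) + 7 = 11 → 'l'
  'v' (21) + 7 = 2 → 'c'
  'e' (4) + 7 = 11 → 'l'
  'n' (13) + 7 = 20 → 'u'
  't' (19) + 7 = 0 → 'a'
  'h' (7) + 7 = 14 → 'o'
Result = "zlcluao"


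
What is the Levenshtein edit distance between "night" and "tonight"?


Word 1: "night" (length 5)
Word 2: "tonight" (length 7)
One optimal edit sequence (insert/delete/substitute each cost 1):
  1. insert 't'  (+1)
  2. insert 'o'  (+1)
  3. keep 'n'
  4. keep 'i'
  5. keep 'g'
  6. keep 'h'
  7. keep 't'
Total edit operations: 2
Edit distance = 2


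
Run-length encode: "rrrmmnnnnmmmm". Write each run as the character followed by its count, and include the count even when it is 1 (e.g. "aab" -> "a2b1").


String: "rrrmmnnnnmmmm"
Scanning for consecutive runs:
  'r' x 3
  'm' x 2
  'n' x 4
  'm' x 4
RLE = "r3m2n4m4"


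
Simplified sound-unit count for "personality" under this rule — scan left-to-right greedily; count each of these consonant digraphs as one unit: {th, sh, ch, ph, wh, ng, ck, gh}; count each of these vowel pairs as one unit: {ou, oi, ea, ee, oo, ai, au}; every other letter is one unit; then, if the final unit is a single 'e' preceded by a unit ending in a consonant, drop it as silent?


Word: "personality" (11 letters)
Left-to-right scan:
  (1) 'p' (letter)
  (2) 'e' (letter)
  (3) 'r' (letter)
  (4) 's' (letter)
  (5) 'o' (letter)
  (6) 'n' (letter)
  (7) 'a' (letter)
  (8) 'l' (letter)
  (9) 'i' (letter)
  (10) 't' (letter)
  (11) 'y' (letter)
Units from scan: 11
Sound units = 11 units


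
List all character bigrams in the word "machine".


Word: "machine" (length 7)
Number of bigrams = 7 - 2 + 1 = 6
  Position 0: "ma"
  Position 1: "ac"
  Position 2: "ch"
  Position 3: "hi"
  Position 4: "in"
  Position 5: "ne"
Bigrams = "ma", "ac", "ch", "hi", "in", "ne"


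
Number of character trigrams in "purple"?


Word: "purple" (length 6)
Number of 3-grams = length - 3 + 1 = 6 - 3 + 1
= 4


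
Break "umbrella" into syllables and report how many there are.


Word: "umbrella"
Syllable breakdown: um | brel | la
Counting: 3 parts
= 3 syllables


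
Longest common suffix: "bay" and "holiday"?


Word 1: "bay"
Word 2: "holiday"
Comparing from end:
  Pos -1: 'y' == 'y'
  Pos -2: 'a' == 'a'
  Pos -3: 'b' != 'd' (stop)
LCS = "ay" (length 2)


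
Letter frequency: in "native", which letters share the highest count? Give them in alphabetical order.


Word: "native"
Letter counts:
  'a': 1
  'e': 1
  'i': 1
  'n': 1
  't': 1
  'v': 1
Maximum count = 1
Most frequent = 'a', 'e', 'i', 'n', 't', 'v' (1 time each)


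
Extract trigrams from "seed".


Word: "seed" (length 4)
Number of trigrams = 4 - 3 + 1 = 2
  Position 0: "see"
  Position 1: "eed"
Trigrams = "see", "eed"


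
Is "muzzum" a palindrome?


Word: "muzzum"
Reversed: "muzzum"
Forward == Backward? muzzum == muzzum
Palindrome = Yes


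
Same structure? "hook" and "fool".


Pattern of "hook": [0, 1, 1, 2]
Pattern of "fool": [0, 1, 1, 2]
Patterns match
Same pattern = Yes


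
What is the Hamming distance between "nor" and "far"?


Comparing character by character (same length = 3):
  Pos 0: 'n' vs 'f' !=
  Pos 1: 'o' vs 'a' !=
  Pos 2: 'r' vs 'r' =
Hamming distance = 2


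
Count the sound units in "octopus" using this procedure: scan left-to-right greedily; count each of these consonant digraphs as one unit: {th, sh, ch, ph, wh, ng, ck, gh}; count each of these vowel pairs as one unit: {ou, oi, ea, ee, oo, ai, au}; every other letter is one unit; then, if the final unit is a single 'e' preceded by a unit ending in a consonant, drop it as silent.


Word: "octopus" (7 letters)
Left-to-right scan:
  [1] 'o' (letter)
  [2] 'c' (letter)
  [3] 't' (letter)
  [4] 'o' (letter)
  [5] 'p' (letter)
  [6] 'u' (letter)
  [7] 's' (letter)
Units from scan: 7
Sound units = 7 units


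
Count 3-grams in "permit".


Word: "permit" (length 6)
Number of 3-grams = length - 3 + 1 = 6 - 3 + 1
= 4


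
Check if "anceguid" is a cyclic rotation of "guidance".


Word: "guidance", Candidate: "anceguid"
Method: check if candidate is substring of word+word
"guidanceguidance" contains "anceguid"? Yes
Is rotation = Yes


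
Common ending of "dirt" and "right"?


Word 1: "dirt"
Word 2: "right"
Comparing from end:
  Pos -1: 't' == 't'
  Pos -2: 'r' != 'h' (stop)
LCS = "t" (length 1)


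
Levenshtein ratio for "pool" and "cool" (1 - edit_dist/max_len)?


Word 1: "pool" (length 4)
Word 2: "cool" (length 4)
One optimal edit sequence:
  1. substitute 'p' -> 'c'  (+1)
  2. keep 'o'
  3. keep 'o'
  4. keep 'l'
Edit distance = 1
Max length = max(4, 4) = 4
Similarity = 1 - 1/4
= 0.7500


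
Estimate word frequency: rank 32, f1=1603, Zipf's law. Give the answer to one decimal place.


Zipf's law: f(r) = f(1) / r
f(1) = 1603
f(32) = 1603 / 32
= 50.1 occurrences


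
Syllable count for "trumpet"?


Word: "trumpet"
Syllable breakdown: trum · pet
Counting: 2 parts
= 2 syllables


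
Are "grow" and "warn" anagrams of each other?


Word 1: "grow" → sorted: gorw
Word 2: "warn" → sorted: anrw
Same letters? gorw != anrw
Anagram = No


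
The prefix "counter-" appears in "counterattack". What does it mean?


Prefix: counter-
Example: counterattack = counter- + attack
Meaning = against / opposite


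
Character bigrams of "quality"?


Word: "quality" (length 7)
Number of bigrams = 7 - 2 + 1 = 6
  Position 0: "qu"
  Position 1: "ua"
  Position 2: "al"
  Position 3: "li"
  Position 4: "it"
  Position 5: "ty"
Bigrams = "qu", "ua", "al", "li", "it", "ty"


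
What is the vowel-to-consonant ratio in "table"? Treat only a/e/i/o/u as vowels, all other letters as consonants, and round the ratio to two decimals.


Word: "table"
Vowels (a,e,i,o,u): 2
Consonants: 3
Ratio = 2/3
= 0.67


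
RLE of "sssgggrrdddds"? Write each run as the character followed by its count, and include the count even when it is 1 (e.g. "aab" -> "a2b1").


String: "sssgggrrdddds"
Scanning for consecutive runs:
  's' x 3
  'g' x 3
  'r' x 2
  'd' x 4
  's' x 1
RLE = "s3g3r2d4s1"


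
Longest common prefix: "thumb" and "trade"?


Word 1: "thumb"
Word 2: "trade"
Comparing from start:
  Pos 0: 't' == 't'
  Pos 1: 'h' != 'r' (stop)
LCP = "t" (length 1)


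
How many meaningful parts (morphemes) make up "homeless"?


Word: "homeless"
Morphemes: home / -less
Each morpheme carries meaning
= 2 morphemes


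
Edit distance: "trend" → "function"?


Word 1: "trend" (length 5)
Word 2: "function" (length 8)
One optimal edit sequence (insert/delete/substitute each cost 1):
  1. insert 'f'  (+1)
  2. insert 'u'  (+1)
  3. insert 'n'  (+1)
  4. insert 'c'  (+1)
  5. keep 't'
  6. substitute 'r' -> 'i'  (+1)
  7. substitute 'e' -> 'o'  (+1)
  8. keep 'n'
  9. delete 'd'  (+1)
Total edit operations: 7
Edit distance = 7


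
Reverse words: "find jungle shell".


Original: "find jungle shell"
Words (1..n): find | jungle | shell
Reversed (n..1): shell | jungle | find
Result = "shell jungle find"


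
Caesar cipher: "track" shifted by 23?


Word: "track"
Shift: 23
Each letter → (letter + shift) mod 26:
  't' (19) + 23 = 16 → 'q'
  'r' (17) + 23 = 14 → 'o'
  'a' (0) + 23 = 23 → 'x'
  'c' (2) + 23 = 25 → 'z'
  'k' (10) + 23 = 7 → 'h'
Result = "qoxzh"


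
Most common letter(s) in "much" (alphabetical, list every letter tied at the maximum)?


Word: "much"
Letter counts:
  'c': 1
  'h': 1
  'm': 1
  'u': 1
Maximum count = 1
Most frequent = 'c', 'h', 'm', 'u' (1 time each)


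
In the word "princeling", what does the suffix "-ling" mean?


Suffix: -ling
Example: princeling (prince + -ling)
Meaning = small / young


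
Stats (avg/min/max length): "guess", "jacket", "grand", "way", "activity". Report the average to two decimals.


Lengths: "guess"=5, "jacket"=6, "grand"=5, "way"=3, "activity"=8
Sum = 27, Count = 5
Average = 27/5 = 5.40
= avg=5.40, min=3, max=8


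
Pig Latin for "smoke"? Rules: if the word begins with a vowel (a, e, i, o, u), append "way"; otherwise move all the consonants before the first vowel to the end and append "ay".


Word: "smoke"
Starts with consonant(s) → move to end, add 'ay'
Consonant cluster: "sm"
Pig Latin = "okesmay"


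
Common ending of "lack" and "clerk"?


Word 1: "lack"
Word 2: "clerk"
Comparing from end:
  Pos -1: 'k' == 'k'
  Pos -2: 'c' != 'r' (stop)
LCS = "k" (length 1)


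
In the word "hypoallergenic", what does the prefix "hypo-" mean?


Prefix: hypo-
Example: hypoallergenic (hypo- + allergenic)
Meaning = under / below normal


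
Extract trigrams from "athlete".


Word: "athlete" (length 7)
Number of trigrams = 7 - 3 + 1 = 5
  Position 0: "ath"
  Position 1: "thl"
  Position 2: "hle"
  Position 3: "let"
  Position 4: "ete"
Trigrams = "ath", "thl", "hle", "let", "ete"


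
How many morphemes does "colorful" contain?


Word: "colorful"
Morphemes: color | -ful
Each morpheme carries meaning
= 2 morphemes


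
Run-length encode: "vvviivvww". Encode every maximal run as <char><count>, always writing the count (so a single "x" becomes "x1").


String: "vvviivvww"
Scanning for consecutive runs:
  'v' x 3
  'i' x 2
  'v' x 2
  'w' x 2
RLE = "v3i2v2w2"


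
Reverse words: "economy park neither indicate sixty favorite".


Original: "economy park neither indicate sixty favorite"
Words (1..n): economy | park | neither | indicate | sixty | favorite
Reversed (n..1): favorite | sixty | indicate | neither | park | economy
Result = "favorite sixty indicate neither park economy"


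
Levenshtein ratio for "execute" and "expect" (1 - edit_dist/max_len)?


Word 1: "execute" (length 7)
Word 2: "expect" (length 6)
One optimal edit sequence:
  1. keep 'e'
  2. keep 'x'
  3. insert 'p'  (+1)
  4. keep 'e'
  5. keep 'c'
  6. delete 'u'  (+1)
  7. keep 't'
  8. delete 'e'  (+1)
Edit distance = 3
Max length = max(7, 6) = 7
Similarity = 1 - 3/7
= 0.5714


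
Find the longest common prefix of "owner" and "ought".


Word 1: "owner"
Word 2: "ought"
Comparing from start:
  Pos 0: 'o' == 'o'
  Pos 1: 'w' != 'u' (stop)
LCP = "o" (length 1)


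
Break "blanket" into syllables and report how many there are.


Word: "blanket"
Syllable breakdown: blan-ket
Counting: 2 parts
= 2 syllables


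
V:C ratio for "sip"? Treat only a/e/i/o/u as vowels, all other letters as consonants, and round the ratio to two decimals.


Word: "sip"
Vowels (a,e,i,o,u): 1
Consonants: 2
Ratio = 1/2
= 0.50


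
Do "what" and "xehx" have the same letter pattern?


Pattern of "what": [0, 1, 2, 3]
Pattern of "xehx": [0, 1, 2, 0]
Patterns do not match
Same pattern = No


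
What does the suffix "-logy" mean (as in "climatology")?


Suffix: -logy
As in: climatology -> climate + -logy, with a spelling change
Meaning = study of


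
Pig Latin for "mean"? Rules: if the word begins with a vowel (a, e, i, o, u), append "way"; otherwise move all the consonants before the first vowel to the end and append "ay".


Word: "mean"
Starts with consonant(s) → move to end, add 'ay'
Consonant cluster: "m"
Pig Latin = "eanmay"


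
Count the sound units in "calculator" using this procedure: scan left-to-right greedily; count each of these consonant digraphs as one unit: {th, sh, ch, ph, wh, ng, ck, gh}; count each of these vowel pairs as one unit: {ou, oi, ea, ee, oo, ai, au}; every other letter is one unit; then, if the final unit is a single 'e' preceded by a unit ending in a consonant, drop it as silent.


Word: "calculator" (10 letters)
Left-to-right scan:
  [1] 'c' (letter)
  [2] 'a' (letter)
  [3] 'l' (letter)
  [4] 'c' (letter)
  [5] 'u' (letter)
  [6] 'l' (letter)
  [7] 'a' (letter)
  [8] 't' (letter)
  [9] 'o' (letter)
  [10] 'r' (letter)
Units from scan: 10
Sound units = 10 units


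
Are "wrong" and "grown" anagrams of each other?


Word 1: "wrong" → sorted: gnorw
Word 2: "grown" → sorted: gnorw
Same letters? gnorw == gnorw
Anagram = Yes


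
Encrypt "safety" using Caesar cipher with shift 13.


Word: "safety"
Shift: 13
Each letter → (letter + shift) mod 26:
  's' (18) + 13 = 5 → 'f'
  'a' (0) + 13 = 13 → 'n'
  'f' (5) + 13 = 18 → 's'
  'e' (4) + 13 = 17 → 'r'
  't' (19) + 13 = 6 → 'g'
  'y' (24) + 13 = 11 → 'l'
Result = "fnsrgl"


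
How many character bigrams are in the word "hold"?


Word: "hold" (length 4)
Number of 2-grams = length - 2 + 1 = 4 - 2 + 1
= 3


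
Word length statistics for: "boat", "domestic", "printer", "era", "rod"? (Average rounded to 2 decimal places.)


Lengths: "boat"=4, "domestic"=8, "printer"=7, "era"=3, "rod"=3
Sum = 25, Count = 5
Average = 25/5 = 5.00
= avg=5.00, min=3, max=8


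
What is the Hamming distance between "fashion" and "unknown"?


Comparing character by character (same length = 7):
  Pos 0: 'f' vs 'u' !=
  Pos 1: 'a' vs 'n' !=
  Pos 2: 's' vs 'k' !=
  Pos 3: 'h' vs 'n' !=
  Pos 4: 'i' vs 'o' !=
  Pos 5: 'o' vs 'w' !=
  Pos 6: 'n' vs 'n' =
Hamming distance = 6


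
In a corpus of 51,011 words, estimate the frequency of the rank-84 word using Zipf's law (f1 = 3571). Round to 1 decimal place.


Zipf's law: f(r) = f(1) / r
f(1) = 3571
f(84) = 3571 / 84
= 42.5 occurrences


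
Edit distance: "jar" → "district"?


Word 1: "jar" (length 3)
Word 2: "district" (length 8)
One optimal edit sequence (insert/delete/substitute each cost 1):
  1. insert 'd'  (+1)
  2. insert 'i'  (+1)
  3. substitute 'j' -> 's'  (+1)
  4. substitute 'a' -> 't'  (+1)
  5. keep 'r'
  6. insert 'i'  (+1)
  7. insert 'c'  (+1)
  8. insert 't'  (+1)
Total edit operations: 7
Edit distance = 7


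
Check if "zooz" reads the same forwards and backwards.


Word: "zooz"
Reversed: "zooz"
Forward == Backward? zooz == zooz
Palindrome = Yes


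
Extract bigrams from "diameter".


Word: "diameter" (length 8)
Number of bigrams = 8 - 2 + 1 = 7
  Position 0: "di"
  Position 1: "ia"
  Position 2: "am"
  Position 3: "me"
  Position 4: "et"
  Position 5: "te"
  Position 6: "er"
Bigrams = "di", "ia", "am", "me", "et", "te", "er"


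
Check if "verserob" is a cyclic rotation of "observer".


Word: "observer", Candidate: "verserob"
Method: check if candidate is substring of word+word
"observerobserver" contains "verserob"? No
Is rotation = No


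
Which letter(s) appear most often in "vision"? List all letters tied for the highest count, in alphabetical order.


Word: "vision"
Letter counts:
  'i': 2
  'n': 1
  'o': 1
  's': 1
  'v': 1
Maximum count = 2
Most frequent = 'i' (2 times each)


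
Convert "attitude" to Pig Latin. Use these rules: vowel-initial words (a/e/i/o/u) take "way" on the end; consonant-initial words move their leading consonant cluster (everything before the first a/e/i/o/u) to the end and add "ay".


Word: "attitude"
Starts with vowel → add 'way'
Pig Latin = "attitudeway"


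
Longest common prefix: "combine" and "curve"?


Word 1: "combine"
Word 2: "curve"
Comparing from start:
  Pos 0: 'c' == 'c'
  Pos 1: 'o' != 'u' (stop)
LCP = "c" (length 1)


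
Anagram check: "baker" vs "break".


Word 1: "baker" → sorted: abekr
Word 2: "break" → sorted: abekr
Same letters? abekr == abekr
Anagram = Yes


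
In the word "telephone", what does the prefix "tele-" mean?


Prefix: tele-
Example: telephone (tele- + phone)
Meaning = distant


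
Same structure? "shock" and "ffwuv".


Pattern of "shock": [0, 1, 2, 3, 4]
Pattern of "ffwuv": [0, 0, 1, 2, 3]
Patterns do not match
Same pattern = No


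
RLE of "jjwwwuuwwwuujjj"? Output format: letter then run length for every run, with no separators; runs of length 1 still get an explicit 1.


String: "jjwwwuuwwwuujjj"
Scanning for consecutive runs:
  'j' x 2
  'w' x 3
  'u' x 2
  'w' x 3
  'u' x 2
  'j' x 3
RLE = "j2w3u2w3u2j3"


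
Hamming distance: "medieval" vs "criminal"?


Comparing character by character (same length = 8):
  Pos 0: 'm' vs 'c' !=
  Pos 1: 'e' vs 'r' !=
  Pos 2: 'd' vs 'i' !=
  Pos 3: 'i' vs 'm' !=
  Pos 4: 'e' vs 'i' !=
  Pos 5: 'v' vs 'n' !=
  Pos 6: 'a' vs 'a' =
  Pos 7: 'l' vs 'l' =
Hamming distance = 6


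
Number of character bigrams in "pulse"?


Word: "pulse" (length 5)
Number of 2-grams = length - 2 + 1 = 5 - 2 + 1
= 4


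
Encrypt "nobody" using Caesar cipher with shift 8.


Word: "nobody"
Shift: 8
Each letter → (letter + shift) mod 26:
  'n' (13) + 8 = 21 → 'v'
  'o' (14) + 8 = 22 → 'w'
  'b' (1) + 8 = 9 → 'j'
  'o' (14) + 8 = 22 → 'w'
  'd' (3) + 8 = 11 → 'l'
  'y' (24) + 8 = 6 → 'g'
Result = "vwjwlg"


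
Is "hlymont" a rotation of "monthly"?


Word: "monthly", Candidate: "hlymont"
Method: check if candidate is substring of word+word
"monthlymonthly" contains "hlymont"? Yes
Is rotation = Yes


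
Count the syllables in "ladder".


Word: "ladder"
Syllable breakdown: lad-der
Counting: 2 parts
= 2 syllables


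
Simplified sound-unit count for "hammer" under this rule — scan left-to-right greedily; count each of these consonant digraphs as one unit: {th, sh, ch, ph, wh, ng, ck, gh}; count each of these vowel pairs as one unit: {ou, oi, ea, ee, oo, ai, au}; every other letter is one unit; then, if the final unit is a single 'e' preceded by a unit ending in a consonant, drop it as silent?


Word: "hammer" (6 letters)
Left-to-right scan:
  (1) 'h' (letter)
  (2) 'a' (letter)
  (3) 'm' (letter)
  (4) 'm' (letter)
  (5) 'e' (letter)
  (6) 'r' (letter)
Units from scan: 6
Sound units = 6 units


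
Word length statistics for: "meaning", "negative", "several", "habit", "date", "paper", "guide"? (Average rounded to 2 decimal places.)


Lengths: "meaning"=7, "negative"=8, "several"=7, "habit"=5, "date"=4, "paper"=5, "guide"=5
Sum = 41, Count = 7
Average = 41/7 = 5.86
= avg=5.86, min=4, max=8


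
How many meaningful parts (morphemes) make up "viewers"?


Word: "viewers"
Morphemes: view | -er | -s
Each morpheme carries meaning
= 3 morphemes


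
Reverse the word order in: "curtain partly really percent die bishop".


Original: "curtain partly really percent die bishop"
Words (1..n): curtain | partly | really | percent | die | bishop
Reversed (n..1): bishop | die | percent | really | partly | curtain
Result = "bishop die percent really partly curtain"


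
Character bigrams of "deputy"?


Word: "deputy" (length 6)
Number of bigrams = 6 - 2 + 1 = 5
  Position 0: "de"
  Position 1: "ep"
  Position 2: "pu"
  Position 3: "ut"
  Position 4: "ty"
Bigrams = "de", "ep", "pu", "ut", "ty"


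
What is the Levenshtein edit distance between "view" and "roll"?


Word 1: "view" (length 4)
Word 2: "roll" (length 4)
One optimal edit sequence (insert/delete/substitute each cost 1):
  1. substitute 'v' -> 'r'  (+1)
  2. substitute 'i' -> 'o'  (+1)
  3. substitute 'e' -> 'l'  (+1)
  4. substitute 'w' -> 'l'  (+1)
Total edit operations: 4
Edit distance = 4


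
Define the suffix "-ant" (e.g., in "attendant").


Suffix: -ant
Example: attendant = attend + -ant
Meaning = one who / that which


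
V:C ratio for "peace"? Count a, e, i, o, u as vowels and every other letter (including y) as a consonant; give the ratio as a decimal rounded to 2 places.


Word: "peace"
Vowels (a,e,i,o,u): 3
Consonants: 2
Ratio = 3/2
= 1.50


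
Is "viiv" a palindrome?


Word: "viiv"
Reversed: "viiv"
Forward == Backward? viiv == viiv
Palindrome = Yes


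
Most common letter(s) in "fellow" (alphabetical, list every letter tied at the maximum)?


Word: "fellow"
Letter counts:
  'e': 1
  'f': 1
  'l': 2
  'o': 1
  'w': 1
Maximum count = 2
Most frequent = 'l' (2 times each)


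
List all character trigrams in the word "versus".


Word: "versus" (length 6)
Number of trigrams = 6 - 3 + 1 = 4
  Position 0: "ver"
  Position 1: "ers"
  Position 2: "rsu"
  Position 3: "sus"
Trigrams = "ver", "ers", "rsu", "sus"


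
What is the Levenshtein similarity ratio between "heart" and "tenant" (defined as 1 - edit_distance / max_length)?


Word 1: "heart" (length 5)
Word 2: "tenant" (length 6)
One optimal edit sequence:
  1. substitute 'h' -> 't'  (+1)
  2. keep 'e'
  3. insert 'n'  (+1)
  4. keep 'a'
  5. substitute 'r' -> 'n'  (+1)
  6. keep 't'
Edit distance = 3
Max length = max(5, 6) = 6
Similarity = 1 - 3/6
= 0.5000


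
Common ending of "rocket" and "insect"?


Word 1: "rocket"
Word 2: "insect"
Comparing from end:
  Pos -1: 't' == 't'
  Pos -2: 'e' != 'c' (stop)
LCS = "t" (length 1)


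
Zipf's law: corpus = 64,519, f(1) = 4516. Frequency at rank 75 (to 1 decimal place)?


Zipf's law: f(r) = f(1) / r
f(1) = 4516
f(75) = 4516 / 75
= 60.2 occurrences


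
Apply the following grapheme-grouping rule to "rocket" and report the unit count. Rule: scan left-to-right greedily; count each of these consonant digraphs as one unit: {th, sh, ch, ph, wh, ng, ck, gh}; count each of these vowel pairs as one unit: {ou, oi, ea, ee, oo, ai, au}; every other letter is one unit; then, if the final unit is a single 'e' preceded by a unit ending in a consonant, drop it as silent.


Word: "rocket" (6 letters)
Left-to-right scan:
  [1] 'r' (letter)
  [2] 'o' (letter)
  [3] 'ck' (digraph)
  [4] 'e' (letter)
  [5] 't' (letter)
Units from scan: 5
Sound units = 5 units


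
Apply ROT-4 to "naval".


Word: "naval"
Shift: 4
Each letter → (letter + shift) mod 26:
  'n' (13) + 4 = 17 → 'r'
  'a' (0) + 4 = 4 → 'e'
  'v' (21) + 4 = 25 → 'z'
  'a' (0) + 4 = 4 → 'e'
  'l' (11) + 4 = 15 → 'p'
Result = "rezep"


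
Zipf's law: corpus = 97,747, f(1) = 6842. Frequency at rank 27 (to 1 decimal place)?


Zipf's law: f(r) = f(1) / r
f(1) = 6842
f(27) = 6842 / 27
= 253.4 occurrences


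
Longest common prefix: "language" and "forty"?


Word 1: "language"
Word 2: "forty"
Comparing from start:
  Pos 0: 'l' != 'f' (stop)
LCP = "" (length 0)


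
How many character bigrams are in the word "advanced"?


Word: "advanced" (length 8)
Number of 2-grams = length - 2 + 1 = 8 - 2 + 1
= 7


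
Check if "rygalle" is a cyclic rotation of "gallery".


Word: "gallery", Candidate: "rygalle"
Method: check if candidate is substring of word+word
"gallerygallery" contains "rygalle"? Yes
Is rotation = Yes


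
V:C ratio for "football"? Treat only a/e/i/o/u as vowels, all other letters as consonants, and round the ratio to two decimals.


Word: "football"
Vowels (a,e,i,o,u): 3
Consonants: 5
Ratio = 3/5
= 0.60


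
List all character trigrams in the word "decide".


Word: "decide" (length 6)
Number of trigrams = 6 - 3 + 1 = 4
  Position 0: "dec"
  Position 1: "eci"
  Position 2: "cid"
  Position 3: "ide"
Trigrams = "dec", "eci", "cid", "ide"


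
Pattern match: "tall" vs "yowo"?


Pattern of "tall": [0, 1, 2, 2]
Pattern of "yowo": [0, 1, 2, 1]
Patterns do not match
Same pattern = No


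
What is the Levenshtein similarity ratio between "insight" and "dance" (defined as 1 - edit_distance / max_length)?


Word 1: "insight" (length 7)
Word 2: "dance" (length 5)
One optimal edit sequence:
  1. delete 'i'  (+1)
  2. delete 'n'  (+1)
  3. substitute 's' -> 'd'  (+1)
  4. substitute 'i' -> 'a'  (+1)
  5. substitute 'g' -> 'n'  (+1)
  6. substitute 'h' -> 'c'  (+1)
  7. substitute 't' -> 'e'  (+1)
Edit distance = 7
Max length = max(7, 5) = 7
Similarity = 1 - 7/7
= 0.0000


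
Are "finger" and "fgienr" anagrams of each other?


Word 1: "finger" → sorted: efginr
Word 2: "fgienr" → sorted: efginr
Same letters? efginr == efginr
Anagram = Yes


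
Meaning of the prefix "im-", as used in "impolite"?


Prefix: im-
Example: impolite (im- + polite)
Meaning = not / into


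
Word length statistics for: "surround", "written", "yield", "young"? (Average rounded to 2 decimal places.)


Lengths: "surround"=8, "written"=7, "yield"=5, "young"=5
Sum = 25, Count = 4
Average = 25/4 = 6.25
= avg=6.25, min=5, max=8


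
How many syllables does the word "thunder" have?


Word: "thunder"
Syllable breakdown: thun · der
Counting: 2 parts
= 2 syllables


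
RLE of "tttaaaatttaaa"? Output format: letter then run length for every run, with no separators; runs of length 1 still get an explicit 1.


String: "tttaaaatttaaa"
Scanning for consecutive runs:
  't' x 3
  'a' x 4
  't' x 3
  'a' x 3
RLE = "t3a4t3a3"


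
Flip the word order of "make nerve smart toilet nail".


Original: "make nerve smart toilet nail"
Words (1..n): make | nerve | smart | toilet | nail
Reversed (n..1): nail | toilet | smart | nerve | make
Result = "nail toilet smart nerve make"


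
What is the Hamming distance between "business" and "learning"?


Comparing character by character (same length = 8):
  Pos 0: 'b' vs 'l' !=
  Pos 1: 'u' vs 'e' !=
  Pos 2: 's' vs 'a' !=
  Pos 3: 'i' vs 'r' !=
  Pos 4: 'n' vs 'n' =
  Pos 5: 'e' vs 'i' !=
  Pos 6: 's' vs 'n' !=
  Pos 7: 's' vs 'g' !=
Hamming distance = 7


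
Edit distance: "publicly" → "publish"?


Word 1: "publicly" (length 8)
Word 2: "publish" (length 7)
One optimal edit sequence (insert/delete/substitute each cost 1):
  1. keep 'p'
  2. keep 'u'
  3. keep 'b'
  4. keep 'l'
  5. keep 'i'
  6. delete 'c'  (+1)
  7. substitute 'l' -> 's'  (+1)
  8. substitute 'y' -> 'h'  (+1)
Total edit operations: 3
Edit distance = 3


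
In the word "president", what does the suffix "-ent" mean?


Suffix: -ent
Example: president (preside + -ent, with a spelling change)
Meaning = one who / that which


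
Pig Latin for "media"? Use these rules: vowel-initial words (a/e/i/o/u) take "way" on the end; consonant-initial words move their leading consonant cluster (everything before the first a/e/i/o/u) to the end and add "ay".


Word: "media"
Starts with consonant(s) → move to end, add 'ay'
Consonant cluster: "m"
Pig Latin = "ediamay"


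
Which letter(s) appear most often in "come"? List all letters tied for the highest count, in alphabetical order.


Word: "come"
Letter counts:
  'c': 1
  'e': 1
  'm': 1
  'o': 1
Maximum count = 1
Most frequent = 'c', 'e', 'm', 'o' (1 time each)


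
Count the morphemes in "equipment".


Word: "equipment"
Morphemes: equip / -ment
Each morpheme carries meaning
= 2 morphemes


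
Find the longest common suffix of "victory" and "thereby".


Word 1: "victory"
Word 2: "thereby"
Comparing from end:
  Pos -1: 'y' == 'y'
  Pos -2: 'r' != 'b' (stop)
LCS = "y" (length 1)


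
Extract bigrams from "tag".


Word: "tag" (length 3)
Number of bigrams = 3 - 2 + 1 = 2
  Position 0: "ta"
  Position 1: "ag"
Bigrams = "ta", "ag"


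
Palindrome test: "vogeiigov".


Word: "vogeiigov"
Reversed: "vogiiegov"
Forward == Backward? vogeiigov != vogiiegov
Palindrome = No


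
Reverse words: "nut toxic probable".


Original: "nut toxic probable"
Words (1..n): nut | toxic | probable
Reversed (n..1): probable | toxic | nut
Result = "probable toxic nut"


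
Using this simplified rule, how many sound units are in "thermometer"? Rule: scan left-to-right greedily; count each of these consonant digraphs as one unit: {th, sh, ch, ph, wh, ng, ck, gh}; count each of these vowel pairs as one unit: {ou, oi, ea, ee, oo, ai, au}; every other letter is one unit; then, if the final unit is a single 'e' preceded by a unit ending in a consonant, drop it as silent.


Word: "thermometer" (11 letters)
Left-to-right scan:
  (1) 'th' (digraph)
  (2) 'e' (letter)
  (3) 'r' (letter)
  (4) 'm' (letter)
  (5) 'o' (letter)
  (6) 'm' (letter)
  (7) 'e' (letter)
  (8) 't' (letter)
  (9) 'e' (letter)
  (10) 'r' (letter)
Units from scan: 10
Sound units = 10 units


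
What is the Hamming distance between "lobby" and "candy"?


Comparing character by character (same length = 5):
  Pos 0: 'l' vs 'c' !=
  Pos 1: 'o' vs 'a' !=
  Pos 2: 'b' vs 'n' !=
  Pos 3: 'b' vs 'd' !=
  Pos 4: 'y' vs 'y' =
Hamming distance = 4


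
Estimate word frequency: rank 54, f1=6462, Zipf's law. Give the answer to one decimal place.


Zipf's law: f(r) = f(1) / r
f(1) = 6462
f(54) = 6462 / 54
= 119.7 occurrences


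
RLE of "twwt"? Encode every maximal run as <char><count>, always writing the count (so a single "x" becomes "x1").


String: "twwt"
Scanning for consecutive runs:
  't' x 1
  'w' x 2
  't' x 1
RLE = "t1w2t1"


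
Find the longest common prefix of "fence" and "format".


Word 1: "fence"
Word 2: "format"
Comparing from start:
  Pos 0: 'f' == 'f'
  Pos 1: 'e' != 'o' (stop)
LCP = "f" (length 1)


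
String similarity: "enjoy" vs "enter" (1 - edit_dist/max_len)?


Word 1: "enjoy" (length 5)
Word 2: "enter" (length 5)
One optimal edit sequence:
  1. keep 'e'
  2. keep 'n'
  3. substitute 'j' -> 't'  (+1)
  4. substitute 'o' -> 'e'  (+1)
  5. substitute 'y' -> 'r'  (+1)
Edit distance = 3
Max length = max(5, 5) = 5
Similarity = 1 - 3/5
= 0.4000


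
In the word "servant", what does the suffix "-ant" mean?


Suffix: -ant
Example: servant = serve + -ant, with a spelling change
Meaning = one who / that which


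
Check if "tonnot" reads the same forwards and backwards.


Word: "tonnot"
Reversed: "tonnot"
Forward == Backward? tonnot == tonnot
Palindrome = Yes


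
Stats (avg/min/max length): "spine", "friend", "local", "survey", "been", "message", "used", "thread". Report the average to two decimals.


Lengths: "spine"=5, "friend"=6, "local"=5, "survey"=6, "been"=4, "message"=7, "used"=4, "thread"=6
Sum = 43, Count = 8
Average = 43/8 = 5.38
= avg=5.38, min=4, max=7


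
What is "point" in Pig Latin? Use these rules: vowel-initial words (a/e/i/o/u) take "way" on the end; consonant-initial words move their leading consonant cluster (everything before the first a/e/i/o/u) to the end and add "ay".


Word: "point"
Starts with consonant(s) → move to end, add 'ay'
Consonant cluster: "p"
Pig Latin = "ointpay"
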